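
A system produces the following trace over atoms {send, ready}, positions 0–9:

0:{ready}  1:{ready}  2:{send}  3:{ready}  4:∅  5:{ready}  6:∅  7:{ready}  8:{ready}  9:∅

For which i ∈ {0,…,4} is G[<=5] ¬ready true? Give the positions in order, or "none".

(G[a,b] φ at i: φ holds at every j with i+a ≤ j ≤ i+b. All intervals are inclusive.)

none

Evaluate at each i in [0,4]:
  i=0: ✗ (fails at j=0)
  i=1: ✗ (fails at j=1)
  i=2: ✗ (fails at j=3)
  i=3: ✗ (fails at j=3)
  i=4: ✗ (fails at j=5)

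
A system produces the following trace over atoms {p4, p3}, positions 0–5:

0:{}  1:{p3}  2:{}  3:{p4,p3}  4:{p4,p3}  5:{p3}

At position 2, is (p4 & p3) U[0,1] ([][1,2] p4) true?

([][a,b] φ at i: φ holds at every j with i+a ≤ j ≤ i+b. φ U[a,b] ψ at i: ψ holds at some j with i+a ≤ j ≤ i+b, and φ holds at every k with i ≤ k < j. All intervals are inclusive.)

Need some j in [2,3] with [][1,2] p4, and (p4 & p3) at every k in [2,j-1].
  j=2: [][1,2] p4 holds; no prefix to check → satisfied.

Holds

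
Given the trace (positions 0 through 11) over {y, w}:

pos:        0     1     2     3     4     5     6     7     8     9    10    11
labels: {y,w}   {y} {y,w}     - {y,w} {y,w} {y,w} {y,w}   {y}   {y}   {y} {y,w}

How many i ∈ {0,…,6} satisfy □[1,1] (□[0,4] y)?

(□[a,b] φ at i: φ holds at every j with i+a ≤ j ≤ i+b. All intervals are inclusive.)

4

Evaluate at each i in [0,6]:
  i=0: ✗ (fails at j=1)
  i=1: ✗ (fails at j=2)
  i=2: ✗ (fails at j=3)
  i=3: ✓ (all of [4,4])
  i=4: ✓ (all of [5,5])
  i=5: ✓ (all of [6,6])
  i=6: ✓ (all of [7,7])
Positions where it holds: {3, 4, 5, 6} → 4.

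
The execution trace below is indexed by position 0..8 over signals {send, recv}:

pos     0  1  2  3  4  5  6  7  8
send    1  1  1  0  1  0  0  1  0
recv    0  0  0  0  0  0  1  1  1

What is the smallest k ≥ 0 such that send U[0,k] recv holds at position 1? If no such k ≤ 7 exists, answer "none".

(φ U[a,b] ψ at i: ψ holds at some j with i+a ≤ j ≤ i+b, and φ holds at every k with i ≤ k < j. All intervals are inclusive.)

Need earliest j ≥ 1 with recv, and send at every k in [1,j-1].
  j=1: rhs fails.
  j=2: rhs fails.
  j=3: rhs fails.
  j=4: rhs fails.
  j=5: rhs fails.
  j=6: rhs holds but lhs fails at k=3.
  j=7: rhs holds but lhs fails at k=3.
  j=8: rhs holds but lhs fails at k=3.
No witness within the range → none.

none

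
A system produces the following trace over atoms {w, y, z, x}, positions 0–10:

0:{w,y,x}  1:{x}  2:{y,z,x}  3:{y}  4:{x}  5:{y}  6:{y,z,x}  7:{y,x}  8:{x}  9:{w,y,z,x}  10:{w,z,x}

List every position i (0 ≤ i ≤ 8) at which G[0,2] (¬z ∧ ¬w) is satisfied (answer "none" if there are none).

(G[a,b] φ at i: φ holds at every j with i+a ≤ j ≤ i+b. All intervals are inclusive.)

Evaluate at each i in [0,8]:
  i=0: ✗ (fails at j=0)
  i=1: ✗ (fails at j=2)
  i=2: ✗ (fails at j=2)
  i=3: ✓ (all of [3,5])
  i=4: ✗ (fails at j=6)
  i=5: ✗ (fails at j=6)
  i=6: ✗ (fails at j=6)
  i=7: ✗ (fails at j=9)
  i=8: ✗ (fails at j=9)

3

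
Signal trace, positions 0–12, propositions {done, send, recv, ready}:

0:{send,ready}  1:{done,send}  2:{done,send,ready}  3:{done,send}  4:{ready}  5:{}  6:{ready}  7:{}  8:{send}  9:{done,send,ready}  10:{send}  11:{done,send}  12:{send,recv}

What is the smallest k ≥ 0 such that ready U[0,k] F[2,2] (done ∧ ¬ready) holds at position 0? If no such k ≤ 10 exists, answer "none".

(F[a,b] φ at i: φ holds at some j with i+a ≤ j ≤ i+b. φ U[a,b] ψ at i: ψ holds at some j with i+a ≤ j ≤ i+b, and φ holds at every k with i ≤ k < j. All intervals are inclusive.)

1

Need earliest j ≥ 0 with F[2,2] (done ∧ ¬ready), and ready at every k in [0,j-1].
  j=0: rhs fails.
  j=1: rhs holds; lhs holds on [0,0]. k = 1.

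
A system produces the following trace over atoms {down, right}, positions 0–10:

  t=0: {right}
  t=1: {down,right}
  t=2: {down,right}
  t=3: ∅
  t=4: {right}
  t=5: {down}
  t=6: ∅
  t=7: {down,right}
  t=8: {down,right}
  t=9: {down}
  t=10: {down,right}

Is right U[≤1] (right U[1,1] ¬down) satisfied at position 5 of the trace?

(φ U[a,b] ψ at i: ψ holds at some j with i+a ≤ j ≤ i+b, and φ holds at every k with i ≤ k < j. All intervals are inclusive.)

False

Need some j in [5,6] with (right U[1,1] ¬down), and right at every k in [5,j-1].
  j=5: (right U[1,1] ¬down) — fails.
  j=6: (right U[1,1] ¬down) — fails.
No j in the window works → until fails.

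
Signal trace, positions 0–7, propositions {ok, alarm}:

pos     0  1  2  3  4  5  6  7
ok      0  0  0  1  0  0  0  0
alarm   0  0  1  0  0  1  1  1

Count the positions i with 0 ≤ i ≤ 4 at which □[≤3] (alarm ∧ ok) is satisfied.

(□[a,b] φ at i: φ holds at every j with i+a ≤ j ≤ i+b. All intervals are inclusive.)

0

Evaluate at each i in [0,4]:
  i=0: ✗ (fails at j=0)
  i=1: ✗ (fails at j=1)
  i=2: ✗ (fails at j=2)
  i=3: ✗ (fails at j=3)
  i=4: ✗ (fails at j=4)
Positions where it holds: {} → 0.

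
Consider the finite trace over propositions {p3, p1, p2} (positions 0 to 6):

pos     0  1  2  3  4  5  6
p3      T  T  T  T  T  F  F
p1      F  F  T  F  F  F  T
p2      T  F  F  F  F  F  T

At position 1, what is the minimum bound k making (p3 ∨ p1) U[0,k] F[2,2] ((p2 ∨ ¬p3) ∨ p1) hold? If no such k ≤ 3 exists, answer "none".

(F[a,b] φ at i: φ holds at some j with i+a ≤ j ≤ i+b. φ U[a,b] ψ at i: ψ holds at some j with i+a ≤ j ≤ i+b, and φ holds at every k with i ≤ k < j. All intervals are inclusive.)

Need earliest j ≥ 1 with F[2,2] ((p2 ∨ ¬p3) ∨ p1), and (p3 ∨ p1) at every k in [1,j-1].
  j=1: rhs fails.
  j=2: rhs fails.
  j=3: rhs holds; lhs holds on [1,2]. k = 2.

2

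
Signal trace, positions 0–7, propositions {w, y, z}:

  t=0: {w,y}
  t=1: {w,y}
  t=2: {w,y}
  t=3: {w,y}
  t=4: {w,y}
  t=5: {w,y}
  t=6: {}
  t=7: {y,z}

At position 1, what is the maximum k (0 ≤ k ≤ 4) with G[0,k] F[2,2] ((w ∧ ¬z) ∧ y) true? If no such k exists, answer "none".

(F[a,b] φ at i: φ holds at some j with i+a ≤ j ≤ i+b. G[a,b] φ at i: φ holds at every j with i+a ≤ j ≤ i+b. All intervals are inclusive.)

F[2,2] ((w ∧ ¬z) ∧ y) must hold from j=1 onward; find where it first fails.
  j=1: holds
  j=2: holds
  j=3: holds
  j=4: fails
Holds on [1,3], so largest k = 2.

2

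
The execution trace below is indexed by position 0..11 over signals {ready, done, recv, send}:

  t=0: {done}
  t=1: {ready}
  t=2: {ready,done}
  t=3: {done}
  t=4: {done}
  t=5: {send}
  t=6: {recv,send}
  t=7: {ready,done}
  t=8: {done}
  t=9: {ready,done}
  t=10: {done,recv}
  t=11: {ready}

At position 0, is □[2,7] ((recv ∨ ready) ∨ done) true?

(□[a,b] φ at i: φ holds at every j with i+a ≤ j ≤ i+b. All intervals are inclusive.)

Check ((recv ∨ ready) ∨ done) at every j in [2,7]:
  j=2: true
  j=3: true
  j=4: true
  j=5: false
  j=6: true
  j=7: true
Fails at j=5 → formula fails.

No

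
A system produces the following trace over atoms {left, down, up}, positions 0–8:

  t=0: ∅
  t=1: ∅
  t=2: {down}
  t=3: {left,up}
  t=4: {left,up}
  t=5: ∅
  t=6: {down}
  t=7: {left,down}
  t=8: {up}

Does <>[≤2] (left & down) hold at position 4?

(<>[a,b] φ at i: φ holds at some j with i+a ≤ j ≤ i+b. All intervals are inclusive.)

Check (left & down) at each j in [4,6]:
  j=4: false
  j=5: false
  j=6: false
No position in the window satisfies it → formula fails.

False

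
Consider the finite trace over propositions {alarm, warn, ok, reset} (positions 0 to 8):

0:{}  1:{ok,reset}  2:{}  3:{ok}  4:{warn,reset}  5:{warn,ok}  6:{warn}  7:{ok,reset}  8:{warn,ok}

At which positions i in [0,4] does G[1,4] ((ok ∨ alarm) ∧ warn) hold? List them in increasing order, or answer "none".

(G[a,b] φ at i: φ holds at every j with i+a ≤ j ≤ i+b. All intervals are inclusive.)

none

Evaluate at each i in [0,4]:
  i=0: ✗ (fails at j=1)
  i=1: ✗ (fails at j=2)
  i=2: ✗ (fails at j=3)
  i=3: ✗ (fails at j=4)
  i=4: ✗ (fails at j=6)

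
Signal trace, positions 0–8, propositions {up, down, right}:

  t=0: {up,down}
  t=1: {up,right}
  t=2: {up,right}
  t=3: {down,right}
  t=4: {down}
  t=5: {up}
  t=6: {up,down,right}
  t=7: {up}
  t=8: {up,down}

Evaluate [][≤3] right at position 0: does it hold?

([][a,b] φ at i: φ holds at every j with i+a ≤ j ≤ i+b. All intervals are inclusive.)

Check right at every j in [0,3]:
  j=0: false
  j=1: true
  j=2: true
  j=3: true
Fails at j=0 → formula fails.

Does not hold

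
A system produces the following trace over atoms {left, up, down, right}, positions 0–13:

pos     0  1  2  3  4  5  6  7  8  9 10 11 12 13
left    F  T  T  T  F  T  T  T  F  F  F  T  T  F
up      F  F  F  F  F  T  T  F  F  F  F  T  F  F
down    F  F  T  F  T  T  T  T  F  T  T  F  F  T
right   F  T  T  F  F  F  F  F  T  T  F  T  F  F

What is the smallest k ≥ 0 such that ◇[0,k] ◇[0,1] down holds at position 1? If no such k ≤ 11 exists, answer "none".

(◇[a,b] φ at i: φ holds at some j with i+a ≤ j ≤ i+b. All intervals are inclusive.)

0

Scan j = 1,2,… for ◇[0,1] down:
  j=1: holds
First hit at j=1, so smallest k = 1-1 = 0.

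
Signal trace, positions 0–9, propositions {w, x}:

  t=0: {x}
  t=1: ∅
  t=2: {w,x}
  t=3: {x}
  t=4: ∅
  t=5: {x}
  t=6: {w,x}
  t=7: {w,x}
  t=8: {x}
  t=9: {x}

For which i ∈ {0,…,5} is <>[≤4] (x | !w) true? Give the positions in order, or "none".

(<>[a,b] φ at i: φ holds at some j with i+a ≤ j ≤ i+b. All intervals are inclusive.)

0, 1, 2, 3, 4, 5

Evaluate at each i in [0,5]:
  i=0: ✓ (witness j=0)
  i=1: ✓ (witness j=1)
  i=2: ✓ (witness j=2)
  i=3: ✓ (witness j=3)
  i=4: ✓ (witness j=4)
  i=5: ✓ (witness j=5)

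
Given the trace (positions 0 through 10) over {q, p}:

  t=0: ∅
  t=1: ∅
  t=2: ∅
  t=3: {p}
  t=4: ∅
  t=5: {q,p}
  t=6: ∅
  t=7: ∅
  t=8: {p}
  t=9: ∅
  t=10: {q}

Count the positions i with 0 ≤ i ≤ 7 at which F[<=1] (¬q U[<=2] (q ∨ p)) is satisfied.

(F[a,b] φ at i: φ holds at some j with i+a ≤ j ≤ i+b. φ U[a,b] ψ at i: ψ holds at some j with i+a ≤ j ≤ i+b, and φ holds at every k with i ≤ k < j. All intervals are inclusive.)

8

Evaluate at each i in [0,7]:
  i=0: ✓ (witness j=1)
  i=1: ✓ (witness j=1)
  i=2: ✓ (witness j=2)
  i=3: ✓ (witness j=3)
  i=4: ✓ (witness j=4)
  i=5: ✓ (witness j=5)
  i=6: ✓ (witness j=6)
  i=7: ✓ (witness j=7)
Positions where it holds: {0, 1, 2, 3, 4, 5, 6, 7} → 8.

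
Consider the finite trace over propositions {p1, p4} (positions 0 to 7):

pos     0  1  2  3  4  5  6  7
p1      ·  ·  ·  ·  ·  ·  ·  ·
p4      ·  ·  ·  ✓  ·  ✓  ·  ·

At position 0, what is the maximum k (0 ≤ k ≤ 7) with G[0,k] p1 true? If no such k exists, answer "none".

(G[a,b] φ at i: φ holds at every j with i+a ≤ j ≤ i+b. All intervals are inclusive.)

p1 must hold from j=0 onward; find where it first fails.
  j=0: fails → no k works.

none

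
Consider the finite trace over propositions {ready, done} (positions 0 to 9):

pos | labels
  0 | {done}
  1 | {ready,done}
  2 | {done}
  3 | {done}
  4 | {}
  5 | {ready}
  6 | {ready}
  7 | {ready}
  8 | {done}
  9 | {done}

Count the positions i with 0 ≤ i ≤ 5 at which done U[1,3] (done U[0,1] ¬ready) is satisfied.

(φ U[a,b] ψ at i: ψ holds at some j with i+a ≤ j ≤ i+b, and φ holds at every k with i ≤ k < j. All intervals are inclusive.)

4

Evaluate at each i in [0,5]:
  i=0: ✓ (rhs at j=1; lhs holds on [0,0])
  i=1: ✓ (rhs at j=2; lhs holds on [1,1])
  i=2: ✓ (rhs at j=3; lhs holds on [2,2])
  i=3: ✓ (rhs at j=4; lhs holds on [3,3])
  i=4: ✗ (no rhs in [5,7])
  i=5: ✗ (lhs fails at k=5 before rhs at j=8)
Positions where it holds: {0, 1, 2, 3} → 4.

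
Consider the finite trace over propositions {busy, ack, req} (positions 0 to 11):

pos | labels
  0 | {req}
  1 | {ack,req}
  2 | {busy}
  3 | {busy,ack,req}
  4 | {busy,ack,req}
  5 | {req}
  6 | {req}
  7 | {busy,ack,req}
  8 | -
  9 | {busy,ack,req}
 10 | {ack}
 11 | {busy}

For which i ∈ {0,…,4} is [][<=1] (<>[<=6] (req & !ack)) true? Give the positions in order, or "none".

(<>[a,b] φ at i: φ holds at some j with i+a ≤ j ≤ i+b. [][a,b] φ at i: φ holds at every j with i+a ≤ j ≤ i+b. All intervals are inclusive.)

0, 1, 2, 3, 4

Evaluate at each i in [0,4]:
  i=0: ✓ (all of [0,1])
  i=1: ✓ (all of [1,2])
  i=2: ✓ (all of [2,3])
  i=3: ✓ (all of [3,4])
  i=4: ✓ (all of [4,5])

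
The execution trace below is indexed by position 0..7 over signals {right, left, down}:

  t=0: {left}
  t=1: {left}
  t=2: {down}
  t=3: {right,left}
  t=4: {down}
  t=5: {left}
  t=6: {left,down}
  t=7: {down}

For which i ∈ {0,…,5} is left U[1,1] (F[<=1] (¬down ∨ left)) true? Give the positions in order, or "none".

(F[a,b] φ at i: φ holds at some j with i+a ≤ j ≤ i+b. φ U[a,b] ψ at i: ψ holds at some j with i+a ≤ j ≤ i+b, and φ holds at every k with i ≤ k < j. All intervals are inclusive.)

0, 1, 3, 5

Evaluate at each i in [0,5]:
  i=0: ✓ (rhs at j=1; lhs holds on [0,0])
  i=1: ✓ (rhs at j=2; lhs holds on [1,1])
  i=2: ✗ (lhs fails at k=2 before rhs at j=3)
  i=3: ✓ (rhs at j=4; lhs holds on [3,3])
  i=4: ✗ (lhs fails at k=4 before rhs at j=5)
  i=5: ✓ (rhs at j=6; lhs holds on [5,5])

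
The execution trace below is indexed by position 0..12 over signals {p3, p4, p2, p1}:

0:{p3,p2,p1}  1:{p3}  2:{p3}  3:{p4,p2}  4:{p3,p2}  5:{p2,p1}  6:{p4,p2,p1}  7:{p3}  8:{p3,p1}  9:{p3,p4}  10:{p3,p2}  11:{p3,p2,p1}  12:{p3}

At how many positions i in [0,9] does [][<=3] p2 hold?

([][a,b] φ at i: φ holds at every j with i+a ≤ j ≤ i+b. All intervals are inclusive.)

1

Evaluate at each i in [0,9]:
  i=0: ✗ (fails at j=1)
  i=1: ✗ (fails at j=1)
  i=2: ✗ (fails at j=2)
  i=3: ✓ (all of [3,6])
  i=4: ✗ (fails at j=7)
  i=5: ✗ (fails at j=7)
  i=6: ✗ (fails at j=7)
  i=7: ✗ (fails at j=7)
  i=8: ✗ (fails at j=8)
  i=9: ✗ (fails at j=9)
Positions where it holds: {3} → 1.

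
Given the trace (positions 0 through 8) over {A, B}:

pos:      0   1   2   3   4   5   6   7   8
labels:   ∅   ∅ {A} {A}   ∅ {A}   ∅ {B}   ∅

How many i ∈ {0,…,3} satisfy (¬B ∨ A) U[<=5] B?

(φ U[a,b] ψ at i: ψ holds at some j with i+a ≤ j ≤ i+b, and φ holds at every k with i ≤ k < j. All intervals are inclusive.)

Evaluate at each i in [0,3]:
  i=0: ✗ (no rhs in [0,5])
  i=1: ✗ (no rhs in [1,6])
  i=2: ✓ (rhs at j=7; lhs holds on [2,6])
  i=3: ✓ (rhs at j=7; lhs holds on [3,6])
Positions where it holds: {2, 3} → 2.

2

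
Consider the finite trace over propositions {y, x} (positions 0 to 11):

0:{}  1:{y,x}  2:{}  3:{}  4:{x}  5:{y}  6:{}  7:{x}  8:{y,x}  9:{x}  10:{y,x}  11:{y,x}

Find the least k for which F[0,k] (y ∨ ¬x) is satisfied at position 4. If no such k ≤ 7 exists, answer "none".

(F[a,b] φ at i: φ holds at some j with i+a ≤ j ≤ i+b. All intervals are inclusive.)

Scan j = 4,5,… for (y ∨ ¬x):
  j=4: fails
  j=5: holds
First hit at j=5, so smallest k = 5-4 = 1.

1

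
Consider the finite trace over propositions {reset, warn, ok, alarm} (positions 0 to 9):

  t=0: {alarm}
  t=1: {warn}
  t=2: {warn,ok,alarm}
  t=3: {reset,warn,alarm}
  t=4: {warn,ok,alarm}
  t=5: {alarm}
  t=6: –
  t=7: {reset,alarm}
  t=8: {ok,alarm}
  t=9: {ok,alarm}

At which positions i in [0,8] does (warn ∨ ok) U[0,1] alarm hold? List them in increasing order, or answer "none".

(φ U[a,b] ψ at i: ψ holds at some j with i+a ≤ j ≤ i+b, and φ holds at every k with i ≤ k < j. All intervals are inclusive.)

0, 1, 2, 3, 4, 5, 7, 8

Evaluate at each i in [0,8]:
  i=0: ✓ (rhs at j=0)
  i=1: ✓ (rhs at j=2; lhs holds on [1,1])
  i=2: ✓ (rhs at j=2)
  i=3: ✓ (rhs at j=3)
  i=4: ✓ (rhs at j=4)
  i=5: ✓ (rhs at j=5)
  i=6: ✗ (lhs fails at k=6 before rhs at j=7)
  i=7: ✓ (rhs at j=7)
  i=8: ✓ (rhs at j=8)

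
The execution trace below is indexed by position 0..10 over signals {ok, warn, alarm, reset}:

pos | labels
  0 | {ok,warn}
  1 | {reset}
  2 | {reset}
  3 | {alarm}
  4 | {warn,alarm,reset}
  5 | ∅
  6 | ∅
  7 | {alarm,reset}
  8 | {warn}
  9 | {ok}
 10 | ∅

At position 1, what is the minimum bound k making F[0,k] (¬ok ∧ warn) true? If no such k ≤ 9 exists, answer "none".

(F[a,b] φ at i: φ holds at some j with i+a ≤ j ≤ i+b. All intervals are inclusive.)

3

Scan j = 1,2,… for (¬ok ∧ warn):
  j=1: fails
  j=2: fails
  j=3: fails
  j=4: holds
First hit at j=4, so smallest k = 4-1 = 3.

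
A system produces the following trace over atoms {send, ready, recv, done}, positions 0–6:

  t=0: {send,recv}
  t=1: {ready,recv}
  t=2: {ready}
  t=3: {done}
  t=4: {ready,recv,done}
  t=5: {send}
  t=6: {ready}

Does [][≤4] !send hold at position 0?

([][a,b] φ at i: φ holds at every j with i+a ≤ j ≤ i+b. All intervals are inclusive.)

Does not hold

Check !send at every j in [0,4]:
  j=0: false
  j=1: true
  j=2: true
  j=3: true
  j=4: true
Fails at j=0 → formula fails.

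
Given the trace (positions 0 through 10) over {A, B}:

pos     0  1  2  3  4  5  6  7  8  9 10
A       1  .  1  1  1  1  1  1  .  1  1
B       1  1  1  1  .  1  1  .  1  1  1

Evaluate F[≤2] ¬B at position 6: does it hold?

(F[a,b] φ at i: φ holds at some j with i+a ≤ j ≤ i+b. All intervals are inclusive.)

True

Check ¬B at each j in [6,8]:
  j=6: false
  j=7: true
  j=8: false
Found at j=7 → formula holds.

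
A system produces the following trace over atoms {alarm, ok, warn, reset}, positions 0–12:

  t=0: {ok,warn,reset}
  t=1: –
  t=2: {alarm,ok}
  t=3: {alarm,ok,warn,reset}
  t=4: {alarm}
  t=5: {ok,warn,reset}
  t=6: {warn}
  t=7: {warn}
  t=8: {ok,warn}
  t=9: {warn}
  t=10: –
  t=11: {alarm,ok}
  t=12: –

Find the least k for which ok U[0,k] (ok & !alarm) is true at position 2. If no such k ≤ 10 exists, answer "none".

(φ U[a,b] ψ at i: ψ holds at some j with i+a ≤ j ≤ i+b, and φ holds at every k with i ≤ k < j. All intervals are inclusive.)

Need earliest j ≥ 2 with (ok & !alarm), and ok at every k in [2,j-1].
  j=2: rhs fails.
  j=3: rhs fails.
  j=4: rhs fails.
  j=5: rhs holds but lhs fails at k=4.
  j=6: rhs fails.
  j=7: rhs fails.
  j=8: rhs holds but lhs fails at k=4.
  j=9: rhs fails.
  j=10: rhs fails.
  j=11: rhs fails.
  j=12: rhs fails.
No witness within the range → none.

none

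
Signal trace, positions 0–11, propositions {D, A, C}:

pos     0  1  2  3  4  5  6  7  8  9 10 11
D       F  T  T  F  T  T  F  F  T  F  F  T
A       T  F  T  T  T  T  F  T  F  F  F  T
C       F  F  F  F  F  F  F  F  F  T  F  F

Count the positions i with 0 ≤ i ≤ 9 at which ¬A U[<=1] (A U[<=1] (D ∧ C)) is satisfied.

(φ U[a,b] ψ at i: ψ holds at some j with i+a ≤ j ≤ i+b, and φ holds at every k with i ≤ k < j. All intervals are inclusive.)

0

Evaluate at each i in [0,9]:
  i=0: ✗ (no rhs in [0,1])
  i=1: ✗ (no rhs in [1,2])
  i=2: ✗ (no rhs in [2,3])
  i=3: ✗ (no rhs in [3,4])
  i=4: ✗ (no rhs in [4,5])
  i=5: ✗ (no rhs in [5,6])
  i=6: ✗ (no rhs in [6,7])
  i=7: ✗ (no rhs in [7,8])
  i=8: ✗ (no rhs in [8,9])
  i=9: ✗ (no rhs in [9,10])
Positions where it holds: {} → 0.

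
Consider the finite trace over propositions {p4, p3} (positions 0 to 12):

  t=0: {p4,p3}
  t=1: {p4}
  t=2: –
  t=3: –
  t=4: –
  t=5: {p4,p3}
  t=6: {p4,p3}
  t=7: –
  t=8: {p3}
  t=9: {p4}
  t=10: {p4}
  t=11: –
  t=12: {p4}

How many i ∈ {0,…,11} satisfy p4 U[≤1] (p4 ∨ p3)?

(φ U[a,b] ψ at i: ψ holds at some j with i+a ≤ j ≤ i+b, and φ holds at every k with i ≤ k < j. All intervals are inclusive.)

7

Evaluate at each i in [0,11]:
  i=0: ✓ (rhs at j=0)
  i=1: ✓ (rhs at j=1)
  i=2: ✗ (no rhs in [2,3])
  i=3: ✗ (no rhs in [3,4])
  i=4: ✗ (lhs fails at k=4 before rhs at j=5)
  i=5: ✓ (rhs at j=5)
  i=6: ✓ (rhs at j=6)
  i=7: ✗ (lhs fails at k=7 before rhs at j=8)
  i=8: ✓ (rhs at j=8)
  i=9: ✓ (rhs at j=9)
  i=10: ✓ (rhs at j=10)
  i=11: ✗ (lhs fails at k=11 before rhs at j=12)
Positions where it holds: {0, 1, 5, 6, 8, 9, 10} → 7.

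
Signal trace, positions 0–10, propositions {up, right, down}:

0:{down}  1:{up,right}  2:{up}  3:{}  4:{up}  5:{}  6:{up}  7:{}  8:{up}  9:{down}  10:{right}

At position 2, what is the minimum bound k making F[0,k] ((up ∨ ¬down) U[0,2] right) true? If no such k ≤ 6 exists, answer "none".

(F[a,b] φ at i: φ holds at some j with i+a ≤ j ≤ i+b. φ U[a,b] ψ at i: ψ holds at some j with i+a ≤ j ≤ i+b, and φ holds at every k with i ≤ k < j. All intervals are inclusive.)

Scan j = 2,3,… for ((up ∨ ¬down) U[0,2] right):
  j=2: fails
  j=3: fails
  j=4: fails
  j=5: fails
  j=6: fails
  j=7: fails
  j=8: fails
No j in [2,8] satisfies it → none.

none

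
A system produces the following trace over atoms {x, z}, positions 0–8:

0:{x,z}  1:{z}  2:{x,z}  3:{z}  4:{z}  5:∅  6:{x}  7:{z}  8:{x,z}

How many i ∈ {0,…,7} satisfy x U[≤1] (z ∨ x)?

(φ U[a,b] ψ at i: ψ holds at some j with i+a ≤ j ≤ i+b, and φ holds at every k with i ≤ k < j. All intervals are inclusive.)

7

Evaluate at each i in [0,7]:
  i=0: ✓ (rhs at j=0)
  i=1: ✓ (rhs at j=1)
  i=2: ✓ (rhs at j=2)
  i=3: ✓ (rhs at j=3)
  i=4: ✓ (rhs at j=4)
  i=5: ✗ (lhs fails at k=5 before rhs at j=6)
  i=6: ✓ (rhs at j=6)
  i=7: ✓ (rhs at j=7)
Positions where it holds: {0, 1, 2, 3, 4, 6, 7} → 7.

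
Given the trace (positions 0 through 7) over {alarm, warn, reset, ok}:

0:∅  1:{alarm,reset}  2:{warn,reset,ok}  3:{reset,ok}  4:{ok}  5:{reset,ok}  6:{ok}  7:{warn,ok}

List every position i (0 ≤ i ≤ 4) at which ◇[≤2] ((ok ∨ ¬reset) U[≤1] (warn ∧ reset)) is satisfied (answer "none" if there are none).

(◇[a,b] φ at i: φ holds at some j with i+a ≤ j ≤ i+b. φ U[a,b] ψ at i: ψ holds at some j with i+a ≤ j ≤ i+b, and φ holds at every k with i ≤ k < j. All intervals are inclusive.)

Evaluate at each i in [0,4]:
  i=0: ✓ (witness j=2)
  i=1: ✓ (witness j=2)
  i=2: ✓ (witness j=2)
  i=3: ✗ (none in [3,5])
  i=4: ✗ (none in [4,6])

0, 1, 2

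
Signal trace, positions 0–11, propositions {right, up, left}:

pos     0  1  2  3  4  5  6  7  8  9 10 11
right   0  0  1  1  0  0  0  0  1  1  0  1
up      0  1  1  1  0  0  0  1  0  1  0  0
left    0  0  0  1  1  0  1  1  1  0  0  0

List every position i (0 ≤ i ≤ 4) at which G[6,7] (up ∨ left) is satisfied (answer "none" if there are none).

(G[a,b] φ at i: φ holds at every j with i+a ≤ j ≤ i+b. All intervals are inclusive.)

0, 1, 2

Evaluate at each i in [0,4]:
  i=0: ✓ (all of [6,7])
  i=1: ✓ (all of [7,8])
  i=2: ✓ (all of [8,9])
  i=3: ✗ (fails at j=10)
  i=4: ✗ (fails at j=10)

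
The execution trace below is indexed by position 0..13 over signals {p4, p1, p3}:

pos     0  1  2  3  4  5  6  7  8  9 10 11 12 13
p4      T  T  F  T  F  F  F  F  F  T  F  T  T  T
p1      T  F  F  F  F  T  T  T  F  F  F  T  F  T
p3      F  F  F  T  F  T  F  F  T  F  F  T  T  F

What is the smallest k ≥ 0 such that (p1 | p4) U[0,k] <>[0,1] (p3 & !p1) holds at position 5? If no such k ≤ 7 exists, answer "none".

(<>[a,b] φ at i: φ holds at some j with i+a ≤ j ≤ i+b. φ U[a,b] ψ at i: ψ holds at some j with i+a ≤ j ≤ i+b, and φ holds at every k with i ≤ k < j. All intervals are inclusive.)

2

Need earliest j ≥ 5 with <>[0,1] (p3 & !p1), and (p1 | p4) at every k in [5,j-1].
  j=5: rhs fails.
  j=6: rhs fails.
  j=7: rhs holds; lhs holds on [5,6]. k = 2.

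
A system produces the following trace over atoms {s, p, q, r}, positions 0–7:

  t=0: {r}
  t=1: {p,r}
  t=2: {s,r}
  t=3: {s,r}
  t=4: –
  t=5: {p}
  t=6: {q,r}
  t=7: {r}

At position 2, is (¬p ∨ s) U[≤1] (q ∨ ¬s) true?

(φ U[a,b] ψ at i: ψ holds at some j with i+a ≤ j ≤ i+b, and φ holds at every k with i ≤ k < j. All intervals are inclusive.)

No

Need some j in [2,3] with (q ∨ ¬s), and (¬p ∨ s) at every k in [2,j-1].
  j=2: (q ∨ ¬s) false.
  j=3: (q ∨ ¬s) false.
No j in the window works → until fails.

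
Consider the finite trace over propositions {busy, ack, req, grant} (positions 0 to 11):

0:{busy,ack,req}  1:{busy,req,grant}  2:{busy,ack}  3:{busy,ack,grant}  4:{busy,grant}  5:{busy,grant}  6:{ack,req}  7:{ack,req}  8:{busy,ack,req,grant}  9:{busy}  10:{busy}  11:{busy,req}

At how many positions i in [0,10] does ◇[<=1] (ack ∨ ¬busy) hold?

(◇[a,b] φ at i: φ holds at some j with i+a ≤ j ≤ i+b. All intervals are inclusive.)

8

Evaluate at each i in [0,10]:
  i=0: ✓ (witness j=0)
  i=1: ✓ (witness j=2)
  i=2: ✓ (witness j=2)
  i=3: ✓ (witness j=3)
  i=4: ✗ (none in [4,5])
  i=5: ✓ (witness j=6)
  i=6: ✓ (witness j=6)
  i=7: ✓ (witness j=7)
  i=8: ✓ (witness j=8)
  i=9: ✗ (none in [9,10])
  i=10: ✗ (none in [10,11])
Positions where it holds: {0, 1, 2, 3, 5, 6, 7, 8} → 8.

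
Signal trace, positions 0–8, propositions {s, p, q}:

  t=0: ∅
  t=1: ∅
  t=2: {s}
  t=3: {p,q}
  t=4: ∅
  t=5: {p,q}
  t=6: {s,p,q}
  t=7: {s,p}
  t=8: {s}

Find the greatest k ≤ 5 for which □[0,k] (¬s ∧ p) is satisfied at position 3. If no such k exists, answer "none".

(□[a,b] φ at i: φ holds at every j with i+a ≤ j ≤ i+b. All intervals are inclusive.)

(¬s ∧ p) must hold from j=3 onward; find where it first fails.
  j=3: holds
  j=4: fails
Holds on [3,3], so largest k = 0.

0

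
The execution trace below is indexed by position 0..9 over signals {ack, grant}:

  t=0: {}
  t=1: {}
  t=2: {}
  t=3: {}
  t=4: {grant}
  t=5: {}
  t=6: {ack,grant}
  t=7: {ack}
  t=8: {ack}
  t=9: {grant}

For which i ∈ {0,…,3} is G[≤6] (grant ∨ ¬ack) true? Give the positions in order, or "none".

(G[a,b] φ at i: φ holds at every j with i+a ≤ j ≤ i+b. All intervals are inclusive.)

Evaluate at each i in [0,3]:
  i=0: ✓ (all of [0,6])
  i=1: ✗ (fails at j=7)
  i=2: ✗ (fails at j=7)
  i=3: ✗ (fails at j=7)

0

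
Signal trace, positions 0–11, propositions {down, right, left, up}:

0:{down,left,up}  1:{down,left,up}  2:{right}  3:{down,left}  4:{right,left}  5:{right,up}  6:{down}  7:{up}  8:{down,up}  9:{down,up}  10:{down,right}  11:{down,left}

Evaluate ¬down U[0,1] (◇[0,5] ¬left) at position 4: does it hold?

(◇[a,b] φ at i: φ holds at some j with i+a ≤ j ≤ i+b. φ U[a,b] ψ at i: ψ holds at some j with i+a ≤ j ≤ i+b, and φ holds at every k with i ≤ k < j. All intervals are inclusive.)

True

Need some j in [4,5] with ◇[0,5] ¬left, and ¬down at every k in [4,j-1].
  j=4: ◇[0,5] ¬left holds; no prefix to check → satisfied.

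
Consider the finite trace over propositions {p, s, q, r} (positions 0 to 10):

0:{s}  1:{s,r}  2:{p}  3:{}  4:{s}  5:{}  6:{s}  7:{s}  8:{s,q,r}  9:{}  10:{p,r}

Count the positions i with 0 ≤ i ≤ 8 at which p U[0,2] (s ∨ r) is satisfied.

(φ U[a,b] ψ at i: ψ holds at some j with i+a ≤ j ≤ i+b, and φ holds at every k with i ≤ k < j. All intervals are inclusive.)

6

Evaluate at each i in [0,8]:
  i=0: ✓ (rhs at j=0)
  i=1: ✓ (rhs at j=1)
  i=2: ✗ (lhs fails at k=3 before rhs at j=4)
  i=3: ✗ (lhs fails at k=3 before rhs at j=4)
  i=4: ✓ (rhs at j=4)
  i=5: ✗ (lhs fails at k=5 before rhs at j=6)
  i=6: ✓ (rhs at j=6)
  i=7: ✓ (rhs at j=7)
  i=8: ✓ (rhs at j=8)
Positions where it holds: {0, 1, 4, 6, 7, 8} → 6.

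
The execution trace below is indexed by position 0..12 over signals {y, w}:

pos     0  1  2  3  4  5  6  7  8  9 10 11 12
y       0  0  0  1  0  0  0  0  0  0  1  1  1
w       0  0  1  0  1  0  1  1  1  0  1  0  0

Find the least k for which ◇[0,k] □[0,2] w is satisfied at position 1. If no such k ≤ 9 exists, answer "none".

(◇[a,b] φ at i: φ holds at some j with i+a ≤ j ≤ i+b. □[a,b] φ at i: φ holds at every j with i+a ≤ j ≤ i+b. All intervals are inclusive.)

5

Scan j = 1,2,… for □[0,2] w:
  j=1: fails
  j=2: fails
  j=3: fails
  j=4: fails
  j=5: fails
  j=6: holds
First hit at j=6, so smallest k = 6-1 = 5.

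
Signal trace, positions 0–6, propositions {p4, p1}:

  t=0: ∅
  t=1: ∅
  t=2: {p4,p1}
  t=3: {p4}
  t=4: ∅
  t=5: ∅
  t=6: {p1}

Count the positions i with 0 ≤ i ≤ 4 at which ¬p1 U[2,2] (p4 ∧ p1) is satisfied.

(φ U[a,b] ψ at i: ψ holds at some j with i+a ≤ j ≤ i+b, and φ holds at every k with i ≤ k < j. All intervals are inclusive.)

Evaluate at each i in [0,4]:
  i=0: ✓ (rhs at j=2; lhs holds on [0,1])
  i=1: ✗ (no rhs in [3,3])
  i=2: ✗ (no rhs in [4,4])
  i=3: ✗ (no rhs in [5,5])
  i=4: ✗ (no rhs in [6,6])
Positions where it holds: {0} → 1.

1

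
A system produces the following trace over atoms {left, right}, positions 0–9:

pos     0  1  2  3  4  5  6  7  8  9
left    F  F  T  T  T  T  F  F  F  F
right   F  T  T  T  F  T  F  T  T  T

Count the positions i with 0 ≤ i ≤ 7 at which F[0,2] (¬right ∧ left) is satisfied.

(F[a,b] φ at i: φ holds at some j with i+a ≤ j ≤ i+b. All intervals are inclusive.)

3

Evaluate at each i in [0,7]:
  i=0: ✗ (none in [0,2])
  i=1: ✗ (none in [1,3])
  i=2: ✓ (witness j=4)
  i=3: ✓ (witness j=4)
  i=4: ✓ (witness j=4)
  i=5: ✗ (none in [5,7])
  i=6: ✗ (none in [6,8])
  i=7: ✗ (none in [7,9])
Positions where it holds: {2, 3, 4} → 3.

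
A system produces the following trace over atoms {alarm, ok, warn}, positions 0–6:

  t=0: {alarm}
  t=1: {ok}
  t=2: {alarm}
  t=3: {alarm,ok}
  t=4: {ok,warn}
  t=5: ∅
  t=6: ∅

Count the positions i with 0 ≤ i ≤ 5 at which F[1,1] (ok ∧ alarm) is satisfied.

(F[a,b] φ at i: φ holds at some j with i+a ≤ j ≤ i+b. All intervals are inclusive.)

Evaluate at each i in [0,5]:
  i=0: ✗ (none in [1,1])
  i=1: ✗ (none in [2,2])
  i=2: ✓ (witness j=3)
  i=3: ✗ (none in [4,4])
  i=4: ✗ (none in [5,5])
  i=5: ✗ (none in [6,6])
Positions where it holds: {2} → 1.

1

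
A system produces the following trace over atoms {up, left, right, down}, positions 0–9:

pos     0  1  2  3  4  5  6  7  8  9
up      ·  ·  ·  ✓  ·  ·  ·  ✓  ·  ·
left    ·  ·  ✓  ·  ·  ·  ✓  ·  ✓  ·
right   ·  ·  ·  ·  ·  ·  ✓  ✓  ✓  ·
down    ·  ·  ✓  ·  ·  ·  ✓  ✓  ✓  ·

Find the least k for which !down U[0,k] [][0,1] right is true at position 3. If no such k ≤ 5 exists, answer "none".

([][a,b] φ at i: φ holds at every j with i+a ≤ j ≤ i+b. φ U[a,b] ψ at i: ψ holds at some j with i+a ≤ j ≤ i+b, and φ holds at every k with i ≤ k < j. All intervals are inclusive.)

3

Need earliest j ≥ 3 with [][0,1] right, and !down at every k in [3,j-1].
  j=3: rhs fails.
  j=4: rhs fails.
  j=5: rhs fails.
  j=6: rhs holds; lhs holds on [3,5]. k = 3.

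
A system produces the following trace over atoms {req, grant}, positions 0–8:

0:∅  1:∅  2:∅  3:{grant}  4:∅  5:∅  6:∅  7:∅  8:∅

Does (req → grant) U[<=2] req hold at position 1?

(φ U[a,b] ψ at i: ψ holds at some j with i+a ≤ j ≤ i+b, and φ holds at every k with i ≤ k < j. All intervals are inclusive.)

Does not hold

Need some j in [1,3] with req, and (req → grant) at every k in [1,j-1].
  j=1: req false.
  j=2: req false.
  j=3: req false.
No j in the window works → until fails.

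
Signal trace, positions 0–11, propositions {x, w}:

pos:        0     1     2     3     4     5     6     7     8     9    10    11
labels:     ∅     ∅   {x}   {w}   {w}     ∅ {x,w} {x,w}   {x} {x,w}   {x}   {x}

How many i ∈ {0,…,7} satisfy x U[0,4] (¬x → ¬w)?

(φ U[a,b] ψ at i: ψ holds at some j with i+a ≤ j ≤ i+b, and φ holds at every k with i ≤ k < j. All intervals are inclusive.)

6

Evaluate at each i in [0,7]:
  i=0: ✓ (rhs at j=0)
  i=1: ✓ (rhs at j=1)
  i=2: ✓ (rhs at j=2)
  i=3: ✗ (lhs fails at k=3 before rhs at j=5)
  i=4: ✗ (lhs fails at k=4 before rhs at j=5)
  i=5: ✓ (rhs at j=5)
  i=6: ✓ (rhs at j=6)
  i=7: ✓ (rhs at j=7)
Positions where it holds: {0, 1, 2, 5, 6, 7} → 6.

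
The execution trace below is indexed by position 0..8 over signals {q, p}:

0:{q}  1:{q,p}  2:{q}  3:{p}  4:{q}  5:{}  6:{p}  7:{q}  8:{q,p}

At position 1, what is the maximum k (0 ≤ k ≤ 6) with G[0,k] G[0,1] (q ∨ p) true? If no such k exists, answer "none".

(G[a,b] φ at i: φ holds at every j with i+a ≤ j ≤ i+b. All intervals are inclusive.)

2

G[0,1] (q ∨ p) must hold from j=1 onward; find where it first fails.
  j=1: holds
  j=2: holds
  j=3: holds
  j=4: fails
Holds on [1,3], so largest k = 2.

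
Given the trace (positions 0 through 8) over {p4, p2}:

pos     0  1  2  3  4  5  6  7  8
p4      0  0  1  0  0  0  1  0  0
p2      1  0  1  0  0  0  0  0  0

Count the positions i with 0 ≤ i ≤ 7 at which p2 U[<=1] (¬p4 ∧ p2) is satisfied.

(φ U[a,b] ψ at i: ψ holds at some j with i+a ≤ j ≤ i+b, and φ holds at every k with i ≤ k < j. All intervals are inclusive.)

Evaluate at each i in [0,7]:
  i=0: ✓ (rhs at j=0)
  i=1: ✗ (no rhs in [1,2])
  i=2: ✗ (no rhs in [2,3])
  i=3: ✗ (no rhs in [3,4])
  i=4: ✗ (no rhs in [4,5])
  i=5: ✗ (no rhs in [5,6])
  i=6: ✗ (no rhs in [6,7])
  i=7: ✗ (no rhs in [7,8])
Positions where it holds: {0} → 1.

1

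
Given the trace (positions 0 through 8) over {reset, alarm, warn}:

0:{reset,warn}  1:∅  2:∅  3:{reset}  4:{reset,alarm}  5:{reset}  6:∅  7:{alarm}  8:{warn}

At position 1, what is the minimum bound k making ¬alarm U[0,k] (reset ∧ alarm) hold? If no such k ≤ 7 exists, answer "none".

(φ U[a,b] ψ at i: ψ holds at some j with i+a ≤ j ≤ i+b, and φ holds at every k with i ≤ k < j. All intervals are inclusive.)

3

Need earliest j ≥ 1 with (reset ∧ alarm), and ¬alarm at every k in [1,j-1].
  j=1: rhs fails.
  j=2: rhs fails.
  j=3: rhs fails.
  j=4: rhs holds; lhs holds on [1,3]. k = 3.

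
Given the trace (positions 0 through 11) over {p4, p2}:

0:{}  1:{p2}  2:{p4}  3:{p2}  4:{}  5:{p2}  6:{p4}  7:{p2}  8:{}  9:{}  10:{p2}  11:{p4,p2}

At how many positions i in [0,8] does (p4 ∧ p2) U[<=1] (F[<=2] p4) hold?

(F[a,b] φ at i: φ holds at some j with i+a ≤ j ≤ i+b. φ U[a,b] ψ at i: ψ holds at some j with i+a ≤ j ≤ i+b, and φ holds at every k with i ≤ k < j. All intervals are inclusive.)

Evaluate at each i in [0,8]:
  i=0: ✓ (rhs at j=0)
  i=1: ✓ (rhs at j=1)
  i=2: ✓ (rhs at j=2)
  i=3: ✗ (lhs fails at k=3 before rhs at j=4)
  i=4: ✓ (rhs at j=4)
  i=5: ✓ (rhs at j=5)
  i=6: ✓ (rhs at j=6)
  i=7: ✗ (no rhs in [7,8])
  i=8: ✗ (lhs fails at k=8 before rhs at j=9)
Positions where it holds: {0, 1, 2, 4, 5, 6} → 6.

6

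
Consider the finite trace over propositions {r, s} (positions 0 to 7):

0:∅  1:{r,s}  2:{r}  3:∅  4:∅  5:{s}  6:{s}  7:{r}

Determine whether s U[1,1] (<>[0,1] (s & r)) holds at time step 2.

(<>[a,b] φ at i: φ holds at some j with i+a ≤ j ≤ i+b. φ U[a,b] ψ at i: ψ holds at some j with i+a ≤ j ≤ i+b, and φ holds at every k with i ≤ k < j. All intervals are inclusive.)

Need some j in [3,3] with <>[0,1] (s & r), and s at every k in [2,j-1].
  j=3: <>[0,1] (s & r) — fails (none in [3,4]).
No j in the window works → until fails.

No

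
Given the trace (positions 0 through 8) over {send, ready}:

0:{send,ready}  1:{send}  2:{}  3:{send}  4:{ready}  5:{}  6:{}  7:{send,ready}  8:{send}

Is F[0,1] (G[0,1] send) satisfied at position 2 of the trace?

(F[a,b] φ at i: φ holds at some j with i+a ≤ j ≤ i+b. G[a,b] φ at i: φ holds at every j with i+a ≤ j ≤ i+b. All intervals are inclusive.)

Check G[0,1] send at each j in [2,3]:
  j=2: fails at 2
  j=3: fails at 4
No position in the window satisfies it → formula fails.

False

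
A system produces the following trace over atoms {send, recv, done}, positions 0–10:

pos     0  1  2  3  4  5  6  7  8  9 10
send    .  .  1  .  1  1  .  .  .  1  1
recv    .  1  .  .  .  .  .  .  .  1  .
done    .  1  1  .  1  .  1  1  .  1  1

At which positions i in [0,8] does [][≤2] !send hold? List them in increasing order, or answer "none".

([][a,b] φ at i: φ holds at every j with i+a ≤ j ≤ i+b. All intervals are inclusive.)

Evaluate at each i in [0,8]:
  i=0: ✗ (fails at j=2)
  i=1: ✗ (fails at j=2)
  i=2: ✗ (fails at j=2)
  i=3: ✗ (fails at j=4)
  i=4: ✗ (fails at j=4)
  i=5: ✗ (fails at j=5)
  i=6: ✓ (all of [6,8])
  i=7: ✗ (fails at j=9)
  i=8: ✗ (fails at j=9)

6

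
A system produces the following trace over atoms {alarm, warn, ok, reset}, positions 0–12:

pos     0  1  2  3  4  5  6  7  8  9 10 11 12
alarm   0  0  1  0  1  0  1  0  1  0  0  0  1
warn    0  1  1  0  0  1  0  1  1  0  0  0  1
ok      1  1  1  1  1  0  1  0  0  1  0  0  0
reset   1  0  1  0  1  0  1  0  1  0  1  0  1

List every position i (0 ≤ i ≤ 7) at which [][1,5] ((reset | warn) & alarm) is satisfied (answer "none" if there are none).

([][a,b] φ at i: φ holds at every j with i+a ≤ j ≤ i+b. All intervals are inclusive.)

Evaluate at each i in [0,7]:
  i=0: ✗ (fails at j=1)
  i=1: ✗ (fails at j=3)
  i=2: ✗ (fails at j=3)
  i=3: ✗ (fails at j=5)
  i=4: ✗ (fails at j=5)
  i=5: ✗ (fails at j=7)
  i=6: ✗ (fails at j=7)
  i=7: ✗ (fails at j=9)

none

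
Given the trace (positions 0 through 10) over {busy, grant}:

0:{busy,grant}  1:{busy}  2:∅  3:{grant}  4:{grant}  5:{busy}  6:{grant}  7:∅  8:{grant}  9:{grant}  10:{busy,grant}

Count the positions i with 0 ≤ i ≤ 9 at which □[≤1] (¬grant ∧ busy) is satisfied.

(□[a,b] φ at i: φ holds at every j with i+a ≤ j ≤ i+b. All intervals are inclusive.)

0

Evaluate at each i in [0,9]:
  i=0: ✗ (fails at j=0)
  i=1: ✗ (fails at j=2)
  i=2: ✗ (fails at j=2)
  i=3: ✗ (fails at j=3)
  i=4: ✗ (fails at j=4)
  i=5: ✗ (fails at j=6)
  i=6: ✗ (fails at j=6)
  i=7: ✗ (fails at j=7)
  i=8: ✗ (fails at j=8)
  i=9: ✗ (fails at j=9)
Positions where it holds: {} → 0.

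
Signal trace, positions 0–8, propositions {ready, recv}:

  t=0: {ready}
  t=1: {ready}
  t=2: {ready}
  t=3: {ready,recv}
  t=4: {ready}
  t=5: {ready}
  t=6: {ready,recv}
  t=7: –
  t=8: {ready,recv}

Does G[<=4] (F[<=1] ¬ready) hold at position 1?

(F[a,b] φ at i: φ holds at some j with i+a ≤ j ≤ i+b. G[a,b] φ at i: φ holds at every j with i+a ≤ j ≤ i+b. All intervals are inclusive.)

Check F[<=1] ¬ready at every j in [1,5]:
  j=1: fails (none in [1,2])
  j=2: fails (none in [2,3])
  j=3: fails (none in [3,4])
  j=4: fails (none in [4,5])
  j=5: fails (none in [5,6])
Fails at j=1 → formula fails.

False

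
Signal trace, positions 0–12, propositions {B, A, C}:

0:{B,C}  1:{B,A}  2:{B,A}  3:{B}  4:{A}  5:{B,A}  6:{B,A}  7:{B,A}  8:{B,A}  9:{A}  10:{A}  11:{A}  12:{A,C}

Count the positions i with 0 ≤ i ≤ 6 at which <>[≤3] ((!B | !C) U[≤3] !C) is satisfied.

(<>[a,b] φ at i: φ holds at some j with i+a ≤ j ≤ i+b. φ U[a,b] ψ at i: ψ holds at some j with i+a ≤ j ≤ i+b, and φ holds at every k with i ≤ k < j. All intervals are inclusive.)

Evaluate at each i in [0,6]:
  i=0: ✓ (witness j=1)
  i=1: ✓ (witness j=1)
  i=2: ✓ (witness j=2)
  i=3: ✓ (witness j=3)
  i=4: ✓ (witness j=4)
  i=5: ✓ (witness j=5)
  i=6: ✓ (witness j=6)
Positions where it holds: {0, 1, 2, 3, 4, 5, 6} → 7.

7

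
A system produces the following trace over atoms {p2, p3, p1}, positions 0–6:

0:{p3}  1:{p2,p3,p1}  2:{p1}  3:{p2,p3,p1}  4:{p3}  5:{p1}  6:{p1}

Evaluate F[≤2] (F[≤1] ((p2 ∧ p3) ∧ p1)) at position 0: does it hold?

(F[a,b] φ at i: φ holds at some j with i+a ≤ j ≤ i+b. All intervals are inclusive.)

Check F[≤1] ((p2 ∧ p3) ∧ p1) at each j in [0,2]:
  j=0: holds (witness at 1)
  j=1: holds (witness at 1)
  j=2: holds (witness at 3)
Found at j=0 → formula holds.

Holds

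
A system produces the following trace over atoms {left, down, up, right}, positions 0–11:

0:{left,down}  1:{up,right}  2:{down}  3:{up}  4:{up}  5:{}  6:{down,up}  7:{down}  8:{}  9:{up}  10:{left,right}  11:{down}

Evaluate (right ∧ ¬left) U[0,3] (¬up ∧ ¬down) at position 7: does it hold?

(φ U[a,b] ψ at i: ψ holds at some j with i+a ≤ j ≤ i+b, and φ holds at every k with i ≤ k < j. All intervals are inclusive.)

Need some j in [7,10] with (¬up ∧ ¬down), and (right ∧ ¬left) at every k in [7,j-1].
  j=7: (¬up ∧ ¬down) false.
  j=8: (¬up ∧ ¬down) holds, but (right ∧ ¬left) fails at k=7 → not this j.
  j=9: (¬up ∧ ¬down) false.
  j=10: (¬up ∧ ¬down) holds, but (right ∧ ¬left) fails at k=7 → not this j.
No j in the window works → until fails.

No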